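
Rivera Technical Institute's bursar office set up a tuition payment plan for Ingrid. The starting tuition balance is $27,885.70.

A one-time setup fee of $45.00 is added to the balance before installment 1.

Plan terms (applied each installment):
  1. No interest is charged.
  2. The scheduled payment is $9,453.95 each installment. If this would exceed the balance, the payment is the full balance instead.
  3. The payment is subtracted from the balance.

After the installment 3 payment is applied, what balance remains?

$0.00

Installment 1: opening $27,930.70; payment $9,453.95; balance $18,476.75
Installment 2: opening $18,476.75; payment $9,453.95; balance $9,022.80
Installment 3: opening $9,022.80; payment $9,022.80; balance $0.00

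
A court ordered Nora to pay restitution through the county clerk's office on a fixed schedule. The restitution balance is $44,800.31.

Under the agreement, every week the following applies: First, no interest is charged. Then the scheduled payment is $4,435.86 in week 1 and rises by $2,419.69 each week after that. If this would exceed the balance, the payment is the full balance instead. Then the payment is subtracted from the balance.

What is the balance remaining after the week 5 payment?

# | Opening | Payment | End bal
1 | $44,800.31 | $4,435.86 | $40,364.45
2 | $40,364.45 | $6,855.55 | $33,508.90
3 | $33,508.90 | $9,275.24 | $24,233.66
4 | $24,233.66 | $11,694.93 | $12,538.73
5 | $12,538.73 | $12,538.73 | $0.00

$0.00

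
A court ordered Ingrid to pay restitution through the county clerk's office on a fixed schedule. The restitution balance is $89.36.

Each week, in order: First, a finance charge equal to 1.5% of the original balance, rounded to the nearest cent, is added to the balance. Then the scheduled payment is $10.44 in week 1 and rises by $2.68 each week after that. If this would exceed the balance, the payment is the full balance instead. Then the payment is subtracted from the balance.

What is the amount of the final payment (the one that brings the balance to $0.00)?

$18.40

# | Opening | Interest | Payment | End bal
1 | $89.36 | $1.34 | $10.44 | $80.26
2 | $80.26 | $1.34 | $13.12 | $68.48
3 | $68.48 | $1.34 | $15.80 | $54.02
4 | $54.02 | $1.34 | $18.48 | $36.88
5 | $36.88 | $1.34 | $21.16 | $17.06
6 | $17.06 | $1.34 | $18.40 | $0.00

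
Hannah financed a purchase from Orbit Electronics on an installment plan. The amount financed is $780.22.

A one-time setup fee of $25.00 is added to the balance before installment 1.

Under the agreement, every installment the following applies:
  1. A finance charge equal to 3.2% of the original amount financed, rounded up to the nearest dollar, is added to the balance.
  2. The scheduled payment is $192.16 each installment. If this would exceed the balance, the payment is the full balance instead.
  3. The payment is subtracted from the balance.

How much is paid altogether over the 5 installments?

Installment 1: $805.22 +$25.00 interest = $830.22; pay $192.16 → $638.06
Installment 2: $638.06 +$25.00 interest = $663.06; pay $192.16 → $470.90
Installment 3: $470.90 +$25.00 interest = $495.90; pay $192.16 → $303.74
Installment 4: $303.74 +$25.00 interest = $328.74; pay $192.16 → $136.58
Installment 5: $136.58 +$25.00 interest = $161.58; pay $161.58 → $0.00
Total paid: $930.22

$930.22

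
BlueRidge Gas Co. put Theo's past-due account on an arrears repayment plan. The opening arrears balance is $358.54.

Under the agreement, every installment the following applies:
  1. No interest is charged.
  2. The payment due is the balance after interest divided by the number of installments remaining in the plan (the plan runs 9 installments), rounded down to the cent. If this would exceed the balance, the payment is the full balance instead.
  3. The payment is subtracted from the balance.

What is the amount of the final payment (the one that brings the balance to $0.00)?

$39.84

Installment 1: $358.54 − $39.83 → $318.71
Installment 2: $318.71 − $39.83 → $278.88
Installment 3: $278.88 − $39.84 → $239.04
Installment 4: $239.04 − $39.84 → $199.20
Installment 5: $199.20 − $39.84 → $159.36
Installment 6: $159.36 − $39.84 → $119.52
Installment 7: $119.52 − $39.84 → $79.68
Installment 8: $79.68 − $39.84 → $39.84
Installment 9: $39.84 − $39.84 → $0.00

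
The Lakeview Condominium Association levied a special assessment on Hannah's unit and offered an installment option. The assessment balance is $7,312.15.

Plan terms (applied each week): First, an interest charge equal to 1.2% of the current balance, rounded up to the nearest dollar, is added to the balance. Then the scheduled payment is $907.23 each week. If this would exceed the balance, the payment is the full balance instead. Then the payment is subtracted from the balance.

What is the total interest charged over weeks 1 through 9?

$428.00

Week 1: $7,312.15 +$88.00 interest = $7,400.15; pay $907.23 → $6,492.92
Week 2: $6,492.92 +$78.00 interest = $6,570.92; pay $907.23 → $5,663.69
Week 3: $5,663.69 +$68.00 interest = $5,731.69; pay $907.23 → $4,824.46
Week 4: $4,824.46 +$58.00 interest = $4,882.46; pay $907.23 → $3,975.23
Week 5: $3,975.23 +$48.00 interest = $4,023.23; pay $907.23 → $3,116.00
Week 6: $3,116.00 +$38.00 interest = $3,154.00; pay $907.23 → $2,246.77
Week 7: $2,246.77 +$27.00 interest = $2,273.77; pay $907.23 → $1,366.54
Week 8: $1,366.54 +$17.00 interest = $1,383.54; pay $907.23 → $476.31
Week 9: $476.31 +$6.00 interest = $482.31; pay $482.31 → $0.00
Total interest: $88.00 + $78.00 + $68.00 + $58.00 + $48.00 + $38.00 + $27.00 + $17.00 + $6.00 = $428.00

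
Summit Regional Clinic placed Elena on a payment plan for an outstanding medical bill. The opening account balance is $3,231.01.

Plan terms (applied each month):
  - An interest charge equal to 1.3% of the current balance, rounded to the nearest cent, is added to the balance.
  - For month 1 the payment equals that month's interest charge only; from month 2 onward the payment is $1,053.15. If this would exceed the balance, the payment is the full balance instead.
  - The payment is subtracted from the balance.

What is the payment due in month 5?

$160.01

Month 1: $3,231.01 +$42.00 interest = $3,273.01; pay $42.00 → $3,231.01
Month 2: $3,231.01 +$42.00 interest = $3,273.01; pay $1,053.15 → $2,219.86
Month 3: $2,219.86 +$28.86 interest = $2,248.72; pay $1,053.15 → $1,195.57
Month 4: $1,195.57 +$15.54 interest = $1,211.11; pay $1,053.15 → $157.96
Month 5: $157.96 +$2.05 interest = $160.01; pay $160.01 → $0.00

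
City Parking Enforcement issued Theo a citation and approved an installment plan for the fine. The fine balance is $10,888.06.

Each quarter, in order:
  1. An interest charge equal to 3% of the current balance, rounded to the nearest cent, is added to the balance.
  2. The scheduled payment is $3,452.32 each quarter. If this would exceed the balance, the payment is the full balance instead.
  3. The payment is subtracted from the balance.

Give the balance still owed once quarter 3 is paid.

# | Opening | Interest | Payment | End bal
1 | $10,888.06 | $326.64 | $3,452.32 | $7,762.38
2 | $7,762.38 | $232.87 | $3,452.32 | $4,542.93
3 | $4,542.93 | $136.29 | $3,452.32 | $1,226.90

$1,226.90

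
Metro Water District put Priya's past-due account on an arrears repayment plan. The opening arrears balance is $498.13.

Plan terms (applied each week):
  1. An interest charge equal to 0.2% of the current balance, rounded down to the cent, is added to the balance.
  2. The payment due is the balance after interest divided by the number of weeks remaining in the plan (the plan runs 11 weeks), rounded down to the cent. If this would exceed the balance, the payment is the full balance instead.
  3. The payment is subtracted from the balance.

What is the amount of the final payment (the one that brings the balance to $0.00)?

$46.28

Week 1: $498.13 +$0.99 interest = $499.12; pay $45.37 → $453.75
Week 2: $453.75 +$0.90 interest = $454.65; pay $45.46 → $409.19
Week 3: $409.19 +$0.81 interest = $410.00; pay $45.55 → $364.45
Week 4: $364.45 +$0.72 interest = $365.17; pay $45.64 → $319.53
Week 5: $319.53 +$0.63 interest = $320.16; pay $45.73 → $274.43
Week 6: $274.43 +$0.54 interest = $274.97; pay $45.82 → $229.15
Week 7: $229.15 +$0.45 interest = $229.60; pay $45.92 → $183.68
Week 8: $183.68 +$0.36 interest = $184.04; pay $46.01 → $138.03
Week 9: $138.03 +$0.27 interest = $138.30; pay $46.10 → $92.20
Week 10: $92.20 +$0.18 interest = $92.38; pay $46.19 → $46.19
Week 11: $46.19 +$0.09 interest = $46.28; pay $46.28 → $0.00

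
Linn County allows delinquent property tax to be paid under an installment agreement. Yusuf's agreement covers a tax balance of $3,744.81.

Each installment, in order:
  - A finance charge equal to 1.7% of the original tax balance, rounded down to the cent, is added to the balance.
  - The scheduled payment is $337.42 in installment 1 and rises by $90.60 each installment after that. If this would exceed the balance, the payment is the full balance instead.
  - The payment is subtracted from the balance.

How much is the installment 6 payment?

$790.42

# | Opening | Interest | Payment | End bal
1 | $3,744.81 | $63.66 | $337.42 | $3,471.05
2 | $3,471.05 | $63.66 | $428.02 | $3,106.69
3 | $3,106.69 | $63.66 | $518.62 | $2,651.73
4 | $2,651.73 | $63.66 | $609.22 | $2,106.17
5 | $2,106.17 | $63.66 | $699.82 | $1,470.01
6 | $1,470.01 | $63.66 | $790.42 | $743.25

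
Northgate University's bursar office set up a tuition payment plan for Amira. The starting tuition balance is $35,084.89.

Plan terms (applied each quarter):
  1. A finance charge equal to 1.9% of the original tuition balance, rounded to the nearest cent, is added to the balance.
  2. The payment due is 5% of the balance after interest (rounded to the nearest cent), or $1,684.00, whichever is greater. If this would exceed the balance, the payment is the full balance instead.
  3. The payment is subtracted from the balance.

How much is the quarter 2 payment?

$1,731.53

Quarter 1: opening $35,084.89; interest $666.61 → $35,751.50; payment $1,787.58; balance $33,963.92
Quarter 2: opening $33,963.92; interest $666.61 → $34,630.53; payment $1,731.53; balance $32,899.00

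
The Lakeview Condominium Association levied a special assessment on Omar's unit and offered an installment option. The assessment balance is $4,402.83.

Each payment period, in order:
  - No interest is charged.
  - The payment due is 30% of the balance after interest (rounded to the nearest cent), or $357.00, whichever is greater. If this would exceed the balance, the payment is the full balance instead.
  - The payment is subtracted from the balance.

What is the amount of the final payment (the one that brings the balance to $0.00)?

Payment period 1: $4,402.83 − $1,320.85 → $3,081.98
Payment period 2: $3,081.98 − $924.59 → $2,157.39
Payment period 3: $2,157.39 − $647.22 → $1,510.17
Payment period 4: $1,510.17 − $453.05 → $1,057.12
Payment period 5: $1,057.12 − $357.00 → $700.12
Payment period 6: $700.12 − $357.00 → $343.12
Payment period 7: $343.12 − $343.12 → $0.00

$343.12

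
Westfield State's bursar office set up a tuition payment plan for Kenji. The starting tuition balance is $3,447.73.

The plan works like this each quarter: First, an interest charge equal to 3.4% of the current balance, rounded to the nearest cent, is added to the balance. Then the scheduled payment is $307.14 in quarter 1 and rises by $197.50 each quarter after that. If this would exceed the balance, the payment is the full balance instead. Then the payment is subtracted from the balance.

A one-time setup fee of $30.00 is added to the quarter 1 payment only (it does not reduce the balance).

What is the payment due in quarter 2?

Quarter 1: $3,447.73 +$117.22 interest = $3,564.95; pay $307.14 (+ $30.00 fee) → $3,257.81
Quarter 2: $3,257.81 +$110.77 interest = $3,368.58; pay $504.64 → $2,863.94

$504.64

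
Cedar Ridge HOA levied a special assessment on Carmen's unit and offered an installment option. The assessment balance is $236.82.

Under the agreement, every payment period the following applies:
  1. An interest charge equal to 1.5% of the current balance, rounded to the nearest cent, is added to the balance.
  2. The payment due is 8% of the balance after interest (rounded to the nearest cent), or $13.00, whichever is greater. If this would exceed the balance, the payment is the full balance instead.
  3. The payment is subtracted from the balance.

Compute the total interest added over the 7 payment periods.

Payment period 1: opening $236.82; interest $3.55 → $240.37; payment $19.23; balance $221.14
Payment period 2: opening $221.14; interest $3.32 → $224.46; payment $17.96; balance $206.50
Payment period 3: opening $206.50; interest $3.10 → $209.60; payment $16.77; balance $192.83
Payment period 4: opening $192.83; interest $2.89 → $195.72; payment $15.66; balance $180.06
Payment period 5: opening $180.06; interest $2.70 → $182.76; payment $14.62; balance $168.14
Payment period 6: opening $168.14; interest $2.52 → $170.66; payment $13.65; balance $157.01
Payment period 7: opening $157.01; interest $2.36 → $159.37; payment $13.00; balance $146.37
Total interest: $3.55 + $3.32 + $3.10 + $2.89 + $2.70 + $2.52 + $2.36 = $20.44

$20.44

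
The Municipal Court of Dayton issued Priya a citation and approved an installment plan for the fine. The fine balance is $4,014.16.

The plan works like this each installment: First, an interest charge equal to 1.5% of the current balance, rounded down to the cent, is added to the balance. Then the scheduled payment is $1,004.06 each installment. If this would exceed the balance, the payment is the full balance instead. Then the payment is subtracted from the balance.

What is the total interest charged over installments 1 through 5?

Installment 1: opening $4,014.16; interest $60.21 → $4,074.37; payment $1,004.06; balance $3,070.31
Installment 2: opening $3,070.31; interest $46.05 → $3,116.36; payment $1,004.06; balance $2,112.30
Installment 3: opening $2,112.30; interest $31.68 → $2,143.98; payment $1,004.06; balance $1,139.92
Installment 4: opening $1,139.92; interest $17.09 → $1,157.01; payment $1,004.06; balance $152.95
Installment 5: opening $152.95; interest $2.29 → $155.24; payment $155.24; balance $0.00
Total interest: $60.21 + $46.05 + $31.68 + $17.09 + $2.29 = $157.32

$157.32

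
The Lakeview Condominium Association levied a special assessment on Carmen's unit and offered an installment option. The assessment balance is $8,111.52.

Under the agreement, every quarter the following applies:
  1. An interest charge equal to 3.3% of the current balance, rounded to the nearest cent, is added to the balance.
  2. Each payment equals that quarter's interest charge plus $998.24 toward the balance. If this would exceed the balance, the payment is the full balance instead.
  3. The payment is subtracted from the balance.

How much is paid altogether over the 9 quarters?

Quarter 1: $8,111.52 +$267.68 interest = $8,379.20; pay $1,265.92 → $7,113.28
Quarter 2: $7,113.28 +$234.74 interest = $7,348.02; pay $1,232.98 → $6,115.04
Quarter 3: $6,115.04 +$201.80 interest = $6,316.84; pay $1,200.04 → $5,116.80
Quarter 4: $5,116.80 +$168.85 interest = $5,285.65; pay $1,167.09 → $4,118.56
Quarter 5: $4,118.56 +$135.91 interest = $4,254.47; pay $1,134.15 → $3,120.32
Quarter 6: $3,120.32 +$102.97 interest = $3,223.29; pay $1,101.21 → $2,122.08
Quarter 7: $2,122.08 +$70.03 interest = $2,192.11; pay $1,068.27 → $1,123.84
Quarter 8: $1,123.84 +$37.09 interest = $1,160.93; pay $1,035.33 → $125.60
Quarter 9: $125.60 +$4.14 interest = $129.74; pay $129.74 → $0.00
Total paid: $9,334.73

$9,334.73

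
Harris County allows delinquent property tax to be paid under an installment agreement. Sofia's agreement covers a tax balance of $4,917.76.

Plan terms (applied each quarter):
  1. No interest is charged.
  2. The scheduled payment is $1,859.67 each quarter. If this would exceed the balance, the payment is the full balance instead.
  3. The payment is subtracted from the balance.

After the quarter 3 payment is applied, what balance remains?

$0.00

# | Opening | Payment | End bal
1 | $4,917.76 | $1,859.67 | $3,058.09
2 | $3,058.09 | $1,859.67 | $1,198.42
3 | $1,198.42 | $1,198.42 | $0.00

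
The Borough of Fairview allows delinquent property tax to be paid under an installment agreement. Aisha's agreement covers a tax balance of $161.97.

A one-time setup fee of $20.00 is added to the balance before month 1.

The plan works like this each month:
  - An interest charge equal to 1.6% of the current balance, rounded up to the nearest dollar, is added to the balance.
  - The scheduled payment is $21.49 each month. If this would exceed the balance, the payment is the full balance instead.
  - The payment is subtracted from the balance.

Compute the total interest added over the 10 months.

$21.00

Month 1: opening $181.97; interest $3.00 → $184.97; payment $21.49; balance $163.48
Month 2: opening $163.48; interest $3.00 → $166.48; payment $21.49; balance $144.99
Month 3: opening $144.99; interest $3.00 → $147.99; payment $21.49; balance $126.50
Month 4: opening $126.50; interest $3.00 → $129.50; payment $21.49; balance $108.01
Month 5: opening $108.01; interest $2.00 → $110.01; payment $21.49; balance $88.52
Month 6: opening $88.52; interest $2.00 → $90.52; payment $21.49; balance $69.03
Month 7: opening $69.03; interest $2.00 → $71.03; payment $21.49; balance $49.54
Month 8: opening $49.54; interest $1.00 → $50.54; payment $21.49; balance $29.05
Month 9: opening $29.05; interest $1.00 → $30.05; payment $21.49; balance $8.56
Month 10: opening $8.56; interest $1.00 → $9.56; payment $9.56; balance $0.00
Total interest: $3.00 + $3.00 + $3.00 + $3.00 + $2.00 + $2.00 + $2.00 + $1.00 + $1.00 + $1.00 = $21.00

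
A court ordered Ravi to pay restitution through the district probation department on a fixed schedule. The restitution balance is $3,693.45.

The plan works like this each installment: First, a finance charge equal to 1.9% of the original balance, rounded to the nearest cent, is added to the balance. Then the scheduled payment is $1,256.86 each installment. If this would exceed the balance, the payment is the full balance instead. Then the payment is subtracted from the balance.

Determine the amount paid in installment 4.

$203.59

# | Opening | Interest | Payment | End bal
1 | $3,693.45 | $70.18 | $1,256.86 | $2,506.77
2 | $2,506.77 | $70.18 | $1,256.86 | $1,320.09
3 | $1,320.09 | $70.18 | $1,256.86 | $133.41
4 | $133.41 | $70.18 | $203.59 | $0.00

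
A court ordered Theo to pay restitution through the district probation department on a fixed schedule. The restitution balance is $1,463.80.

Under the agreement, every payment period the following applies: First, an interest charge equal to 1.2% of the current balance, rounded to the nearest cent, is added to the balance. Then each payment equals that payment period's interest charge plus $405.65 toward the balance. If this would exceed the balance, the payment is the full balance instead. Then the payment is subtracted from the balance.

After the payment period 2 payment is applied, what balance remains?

Payment period 1: opening $1,463.80; interest $17.57 → $1,481.37; payment $423.22; balance $1,058.15
Payment period 2: opening $1,058.15; interest $12.70 → $1,070.85; payment $418.35; balance $652.50

$652.50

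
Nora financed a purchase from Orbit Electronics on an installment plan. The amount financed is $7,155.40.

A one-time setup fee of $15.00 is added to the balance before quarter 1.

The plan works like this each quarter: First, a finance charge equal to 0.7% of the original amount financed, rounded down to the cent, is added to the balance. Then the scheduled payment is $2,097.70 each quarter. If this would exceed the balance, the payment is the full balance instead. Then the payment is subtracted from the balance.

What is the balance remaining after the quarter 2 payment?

$3,075.16

Quarter 1: opening $7,170.40; interest $50.08 → $7,220.48; payment $2,097.70; balance $5,122.78
Quarter 2: opening $5,122.78; interest $50.08 → $5,172.86; payment $2,097.70; balance $3,075.16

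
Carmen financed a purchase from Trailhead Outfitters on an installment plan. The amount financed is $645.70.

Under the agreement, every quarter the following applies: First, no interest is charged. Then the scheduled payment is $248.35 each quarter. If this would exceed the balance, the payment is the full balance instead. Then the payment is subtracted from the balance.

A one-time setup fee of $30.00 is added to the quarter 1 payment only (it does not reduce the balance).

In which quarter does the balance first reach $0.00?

Quarter 1: opening $645.70; payment $248.35 (+ $30.00 fee); balance $397.35
Quarter 2: opening $397.35; payment $248.35; balance $149.00
Quarter 3: opening $149.00; payment $149.00; balance $0.00
Balance reaches $0.00 in quarter 3.

3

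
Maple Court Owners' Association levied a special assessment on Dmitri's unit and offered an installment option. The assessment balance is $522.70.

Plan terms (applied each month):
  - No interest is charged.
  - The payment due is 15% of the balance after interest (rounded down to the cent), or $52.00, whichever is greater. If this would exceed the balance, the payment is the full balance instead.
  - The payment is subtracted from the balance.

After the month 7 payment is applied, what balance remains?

Month 1: $522.70 − $78.40 → $444.30
Month 2: $444.30 − $66.64 → $377.66
Month 3: $377.66 − $56.64 → $321.02
Month 4: $321.02 − $52.00 → $269.02
Month 5: $269.02 − $52.00 → $217.02
Month 6: $217.02 − $52.00 → $165.02
Month 7: $165.02 − $52.00 → $113.02

$113.02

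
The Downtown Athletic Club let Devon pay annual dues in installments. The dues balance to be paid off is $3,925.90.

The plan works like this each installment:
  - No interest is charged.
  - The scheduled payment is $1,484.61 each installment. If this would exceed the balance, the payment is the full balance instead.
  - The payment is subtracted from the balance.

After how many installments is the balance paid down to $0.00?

# | Opening | Payment | End bal
1 | $3,925.90 | $1,484.61 | $2,441.29
2 | $2,441.29 | $1,484.61 | $956.68
3 | $956.68 | $956.68 | $0.00
Balance reaches $0.00 in installment 3.

3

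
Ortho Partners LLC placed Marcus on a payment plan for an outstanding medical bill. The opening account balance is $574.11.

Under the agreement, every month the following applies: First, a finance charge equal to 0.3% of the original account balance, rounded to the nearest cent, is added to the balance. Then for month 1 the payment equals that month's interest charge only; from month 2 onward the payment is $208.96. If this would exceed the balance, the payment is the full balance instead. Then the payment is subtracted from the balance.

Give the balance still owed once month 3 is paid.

$159.63

Month 1: opening $574.11; interest $1.72 → $575.83; payment $1.72; balance $574.11
Month 2: opening $574.11; interest $1.72 → $575.83; payment $208.96; balance $366.87
Month 3: opening $366.87; interest $1.72 → $368.59; payment $208.96; balance $159.63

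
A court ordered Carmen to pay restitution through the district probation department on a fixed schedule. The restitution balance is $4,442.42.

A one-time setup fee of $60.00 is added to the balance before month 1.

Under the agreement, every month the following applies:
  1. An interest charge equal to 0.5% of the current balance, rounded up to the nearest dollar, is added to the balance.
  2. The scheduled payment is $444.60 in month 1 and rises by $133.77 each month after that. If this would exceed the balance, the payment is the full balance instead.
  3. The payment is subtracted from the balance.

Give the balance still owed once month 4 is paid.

# | Opening | Interest | Payment | End bal
1 | $4,502.42 | $23.00 | $444.60 | $4,080.82
2 | $4,080.82 | $21.00 | $578.37 | $3,523.45
3 | $3,523.45 | $18.00 | $712.14 | $2,829.31
4 | $2,829.31 | $15.00 | $845.91 | $1,998.40

$1,998.40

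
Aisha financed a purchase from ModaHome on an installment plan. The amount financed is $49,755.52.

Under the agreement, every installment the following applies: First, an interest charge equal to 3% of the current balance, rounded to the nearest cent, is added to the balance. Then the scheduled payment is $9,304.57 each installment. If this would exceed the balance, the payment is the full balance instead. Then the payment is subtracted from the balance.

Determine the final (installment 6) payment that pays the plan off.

# | Opening | Interest | Payment | End bal
1 | $49,755.52 | $1,492.67 | $9,304.57 | $41,943.62
2 | $41,943.62 | $1,258.31 | $9,304.57 | $33,897.36
3 | $33,897.36 | $1,016.92 | $9,304.57 | $25,609.71
4 | $25,609.71 | $768.29 | $9,304.57 | $17,073.43
5 | $17,073.43 | $512.20 | $9,304.57 | $8,281.06
6 | $8,281.06 | $248.43 | $8,529.49 | $0.00

$8,529.49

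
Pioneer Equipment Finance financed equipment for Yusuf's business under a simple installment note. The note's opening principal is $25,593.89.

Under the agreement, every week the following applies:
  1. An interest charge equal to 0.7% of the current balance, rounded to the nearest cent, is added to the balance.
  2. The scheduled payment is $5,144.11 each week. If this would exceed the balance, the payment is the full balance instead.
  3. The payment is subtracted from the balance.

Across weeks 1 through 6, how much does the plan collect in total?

Week 1: $25,593.89 +$179.16 interest = $25,773.05; pay $5,144.11 → $20,628.94
Week 2: $20,628.94 +$144.40 interest = $20,773.34; pay $5,144.11 → $15,629.23
Week 3: $15,629.23 +$109.40 interest = $15,738.63; pay $5,144.11 → $10,594.52
Week 4: $10,594.52 +$74.16 interest = $10,668.68; pay $5,144.11 → $5,524.57
Week 5: $5,524.57 +$38.67 interest = $5,563.24; pay $5,144.11 → $419.13
Week 6: $419.13 +$2.93 interest = $422.06; pay $422.06 → $0.00
Total paid: $26,142.61

$26,142.61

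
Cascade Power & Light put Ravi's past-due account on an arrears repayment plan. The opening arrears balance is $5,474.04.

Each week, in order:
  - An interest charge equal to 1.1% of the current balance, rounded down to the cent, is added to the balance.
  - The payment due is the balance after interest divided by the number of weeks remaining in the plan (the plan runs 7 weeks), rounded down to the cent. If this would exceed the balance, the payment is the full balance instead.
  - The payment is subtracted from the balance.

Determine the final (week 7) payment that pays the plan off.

# | Opening | Interest | Payment | End bal
1 | $5,474.04 | $60.21 | $790.60 | $4,743.65
2 | $4,743.65 | $52.18 | $799.30 | $3,996.53
3 | $3,996.53 | $43.96 | $808.09 | $3,232.40
4 | $3,232.40 | $35.55 | $816.98 | $2,450.97
5 | $2,450.97 | $26.96 | $825.97 | $1,651.96
6 | $1,651.96 | $18.17 | $835.06 | $835.07
7 | $835.07 | $9.18 | $844.25 | $0.00

$844.25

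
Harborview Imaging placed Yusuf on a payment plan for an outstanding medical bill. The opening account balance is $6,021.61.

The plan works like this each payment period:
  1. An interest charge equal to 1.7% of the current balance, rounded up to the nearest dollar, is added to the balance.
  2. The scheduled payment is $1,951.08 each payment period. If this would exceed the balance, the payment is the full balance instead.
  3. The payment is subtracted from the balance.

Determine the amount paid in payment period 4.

Payment period 1: opening $6,021.61; interest $103.00 → $6,124.61; payment $1,951.08; balance $4,173.53
Payment period 2: opening $4,173.53; interest $71.00 → $4,244.53; payment $1,951.08; balance $2,293.45
Payment period 3: opening $2,293.45; interest $39.00 → $2,332.45; payment $1,951.08; balance $381.37
Payment period 4: opening $381.37; interest $7.00 → $388.37; payment $388.37; balance $0.00

$388.37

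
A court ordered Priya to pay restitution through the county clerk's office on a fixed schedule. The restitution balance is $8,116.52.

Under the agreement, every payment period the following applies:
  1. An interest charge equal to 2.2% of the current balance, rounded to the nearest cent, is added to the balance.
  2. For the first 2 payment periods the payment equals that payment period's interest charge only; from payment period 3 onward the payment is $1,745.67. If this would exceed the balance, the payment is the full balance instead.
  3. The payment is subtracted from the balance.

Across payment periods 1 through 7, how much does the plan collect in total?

$9,014.02

# | Opening | Interest | Payment | End bal
1 | $8,116.52 | $178.56 | $178.56 | $8,116.52
2 | $8,116.52 | $178.56 | $178.56 | $8,116.52
3 | $8,116.52 | $178.56 | $1,745.67 | $6,549.41
4 | $6,549.41 | $144.09 | $1,745.67 | $4,947.83
5 | $4,947.83 | $108.85 | $1,745.67 | $3,311.01
6 | $3,311.01 | $72.84 | $1,745.67 | $1,638.18
7 | $1,638.18 | $36.04 | $1,674.22 | $0.00
Total paid: $9,014.02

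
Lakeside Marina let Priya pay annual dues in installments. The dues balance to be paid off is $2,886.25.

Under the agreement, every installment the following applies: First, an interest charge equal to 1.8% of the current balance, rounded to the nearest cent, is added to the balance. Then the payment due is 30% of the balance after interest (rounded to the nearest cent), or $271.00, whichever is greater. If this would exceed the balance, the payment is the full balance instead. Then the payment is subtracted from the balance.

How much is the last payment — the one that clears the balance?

$228.45

# | Opening | Interest | Payment | End bal
1 | $2,886.25 | $51.95 | $881.46 | $2,056.74
2 | $2,056.74 | $37.02 | $628.13 | $1,465.63
3 | $1,465.63 | $26.38 | $447.60 | $1,044.41
4 | $1,044.41 | $18.80 | $318.96 | $744.25
5 | $744.25 | $13.40 | $271.00 | $486.65
6 | $486.65 | $8.76 | $271.00 | $224.41
7 | $224.41 | $4.04 | $228.45 | $0.00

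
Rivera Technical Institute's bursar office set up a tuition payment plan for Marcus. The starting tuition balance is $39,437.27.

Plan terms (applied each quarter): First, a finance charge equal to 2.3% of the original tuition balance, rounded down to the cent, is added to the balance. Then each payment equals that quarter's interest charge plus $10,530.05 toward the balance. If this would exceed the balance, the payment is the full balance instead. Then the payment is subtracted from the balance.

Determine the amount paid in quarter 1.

$11,437.10

# | Opening | Interest | Payment | End bal
1 | $39,437.27 | $907.05 | $11,437.10 | $28,907.22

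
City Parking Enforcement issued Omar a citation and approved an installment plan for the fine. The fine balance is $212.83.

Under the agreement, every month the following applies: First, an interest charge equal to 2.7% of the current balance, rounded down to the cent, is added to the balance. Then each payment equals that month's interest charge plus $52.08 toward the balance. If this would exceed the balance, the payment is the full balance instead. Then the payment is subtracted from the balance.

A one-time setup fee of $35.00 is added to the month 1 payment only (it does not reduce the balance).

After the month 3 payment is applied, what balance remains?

Month 1: opening $212.83; interest $5.74 → $218.57; payment $57.82 (+ $35.00 fee); balance $160.75
Month 2: opening $160.75; interest $4.34 → $165.09; payment $56.42; balance $108.67
Month 3: opening $108.67; interest $2.93 → $111.60; payment $55.01; balance $56.59

$56.59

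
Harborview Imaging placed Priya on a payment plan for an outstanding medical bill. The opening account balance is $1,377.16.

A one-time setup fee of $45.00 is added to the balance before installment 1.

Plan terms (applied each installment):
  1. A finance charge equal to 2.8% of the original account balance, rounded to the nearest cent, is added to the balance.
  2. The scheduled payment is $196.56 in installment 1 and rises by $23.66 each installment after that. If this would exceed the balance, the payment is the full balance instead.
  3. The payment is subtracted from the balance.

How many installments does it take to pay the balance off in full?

Installment 1: $1,422.16 +$38.56 interest = $1,460.72; pay $196.56 → $1,264.16
Installment 2: $1,264.16 +$38.56 interest = $1,302.72; pay $220.22 → $1,082.50
Installment 3: $1,082.50 +$38.56 interest = $1,121.06; pay $243.88 → $877.18
Installment 4: $877.18 +$38.56 interest = $915.74; pay $267.54 → $648.20
Installment 5: $648.20 +$38.56 interest = $686.76; pay $291.20 → $395.56
Installment 6: $395.56 +$38.56 interest = $434.12; pay $314.86 → $119.26
Installment 7: $119.26 +$38.56 interest = $157.82; pay $157.82 → $0.00
Balance reaches $0.00 in installment 7.

7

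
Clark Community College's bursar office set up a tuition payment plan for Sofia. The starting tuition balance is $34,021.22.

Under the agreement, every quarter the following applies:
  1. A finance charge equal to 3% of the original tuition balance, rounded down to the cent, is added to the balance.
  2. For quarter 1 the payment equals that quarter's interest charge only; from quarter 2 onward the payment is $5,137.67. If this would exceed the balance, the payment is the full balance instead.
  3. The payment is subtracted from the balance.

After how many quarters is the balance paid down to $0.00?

# | Opening | Interest | Payment | End bal
1 | $34,021.22 | $1,020.63 | $1,020.63 | $34,021.22
2 | $34,021.22 | $1,020.63 | $5,137.67 | $29,904.18
3 | $29,904.18 | $1,020.63 | $5,137.67 | $25,787.14
4 | $25,787.14 | $1,020.63 | $5,137.67 | $21,670.10
5 | $21,670.10 | $1,020.63 | $5,137.67 | $17,553.06
6 | $17,553.06 | $1,020.63 | $5,137.67 | $13,436.02
7 | $13,436.02 | $1,020.63 | $5,137.67 | $9,318.98
8 | $9,318.98 | $1,020.63 | $5,137.67 | $5,201.94
9 | $5,201.94 | $1,020.63 | $5,137.67 | $1,084.90
10 | $1,084.90 | $1,020.63 | $2,105.53 | $0.00
Balance reaches $0.00 in quarter 10.

10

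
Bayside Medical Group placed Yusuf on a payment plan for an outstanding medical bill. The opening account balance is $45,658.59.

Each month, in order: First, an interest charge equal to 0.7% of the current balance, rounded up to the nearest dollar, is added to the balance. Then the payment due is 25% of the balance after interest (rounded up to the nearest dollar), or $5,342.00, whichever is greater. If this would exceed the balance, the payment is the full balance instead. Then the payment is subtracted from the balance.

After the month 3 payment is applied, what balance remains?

Month 1: opening $45,658.59; interest $320.00 → $45,978.59; payment $11,495.00; balance $34,483.59
Month 2: opening $34,483.59; interest $242.00 → $34,725.59; payment $8,682.00; balance $26,043.59
Month 3: opening $26,043.59; interest $183.00 → $26,226.59; payment $6,557.00; balance $19,669.59

$19,669.59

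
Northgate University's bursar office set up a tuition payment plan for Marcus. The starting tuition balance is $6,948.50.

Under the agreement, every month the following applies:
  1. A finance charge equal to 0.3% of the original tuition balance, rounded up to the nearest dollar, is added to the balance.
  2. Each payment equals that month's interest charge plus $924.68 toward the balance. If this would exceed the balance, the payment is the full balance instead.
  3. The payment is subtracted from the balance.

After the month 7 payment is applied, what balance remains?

Month 1: $6,948.50 +$21.00 interest = $6,969.50; pay $945.68 → $6,023.82
Month 2: $6,023.82 +$21.00 interest = $6,044.82; pay $945.68 → $5,099.14
Month 3: $5,099.14 +$21.00 interest = $5,120.14; pay $945.68 → $4,174.46
Month 4: $4,174.46 +$21.00 interest = $4,195.46; pay $945.68 → $3,249.78
Month 5: $3,249.78 +$21.00 interest = $3,270.78; pay $945.68 → $2,325.10
Month 6: $2,325.10 +$21.00 interest = $2,346.10; pay $945.68 → $1,400.42
Month 7: $1,400.42 +$21.00 interest = $1,421.42; pay $945.68 → $475.74

$475.74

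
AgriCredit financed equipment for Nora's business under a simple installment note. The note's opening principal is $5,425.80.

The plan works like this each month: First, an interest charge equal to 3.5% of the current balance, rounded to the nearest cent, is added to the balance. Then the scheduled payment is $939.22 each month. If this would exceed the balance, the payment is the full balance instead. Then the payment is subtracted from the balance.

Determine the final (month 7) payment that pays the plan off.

$535.78

Month 1: opening $5,425.80; interest $189.90 → $5,615.70; payment $939.22; balance $4,676.48
Month 2: opening $4,676.48; interest $163.68 → $4,840.16; payment $939.22; balance $3,900.94
Month 3: opening $3,900.94; interest $136.53 → $4,037.47; payment $939.22; balance $3,098.25
Month 4: opening $3,098.25; interest $108.44 → $3,206.69; payment $939.22; balance $2,267.47
Month 5: opening $2,267.47; interest $79.36 → $2,346.83; payment $939.22; balance $1,407.61
Month 6: opening $1,407.61; interest $49.27 → $1,456.88; payment $939.22; balance $517.66
Month 7: opening $517.66; interest $18.12 → $535.78; payment $535.78; balance $0.00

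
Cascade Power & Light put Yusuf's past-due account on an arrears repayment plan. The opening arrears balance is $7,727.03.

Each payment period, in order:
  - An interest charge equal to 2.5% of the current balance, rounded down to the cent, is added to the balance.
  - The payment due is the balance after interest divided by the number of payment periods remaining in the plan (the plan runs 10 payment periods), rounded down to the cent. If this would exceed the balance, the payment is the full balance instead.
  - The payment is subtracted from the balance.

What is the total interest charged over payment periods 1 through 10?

$1,146.24

Payment period 1: $7,727.03 +$193.17 interest = $7,920.20; pay $792.02 → $7,128.18
Payment period 2: $7,128.18 +$178.20 interest = $7,306.38; pay $811.82 → $6,494.56
Payment period 3: $6,494.56 +$162.36 interest = $6,656.92; pay $832.11 → $5,824.81
Payment period 4: $5,824.81 +$145.62 interest = $5,970.43; pay $852.91 → $5,117.52
Payment period 5: $5,117.52 +$127.93 interest = $5,245.45; pay $874.24 → $4,371.21
Payment period 6: $4,371.21 +$109.28 interest = $4,480.49; pay $896.09 → $3,584.40
Payment period 7: $3,584.40 +$89.61 interest = $3,674.01; pay $918.50 → $2,755.51
Payment period 8: $2,755.51 +$68.88 interest = $2,824.39; pay $941.46 → $1,882.93
Payment period 9: $1,882.93 +$47.07 interest = $1,930.00; pay $965.00 → $965.00
Payment period 10: $965.00 +$24.12 interest = $989.12; pay $989.12 → $0.00
Total interest: $193.17 + $178.20 + $162.36 + $145.62 + $127.93 + $109.28 + $89.61 + $68.88 + $47.07 + $24.12 = $1,146.24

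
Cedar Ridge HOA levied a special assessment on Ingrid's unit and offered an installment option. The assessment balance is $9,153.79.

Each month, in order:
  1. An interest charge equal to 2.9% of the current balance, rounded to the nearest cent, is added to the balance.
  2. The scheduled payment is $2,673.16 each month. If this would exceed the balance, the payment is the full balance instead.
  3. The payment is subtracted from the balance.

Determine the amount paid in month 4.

# | Opening | Interest | Payment | End bal
1 | $9,153.79 | $265.46 | $2,673.16 | $6,746.09
2 | $6,746.09 | $195.64 | $2,673.16 | $4,268.57
3 | $4,268.57 | $123.79 | $2,673.16 | $1,719.20
4 | $1,719.20 | $49.86 | $1,769.06 | $0.00

$1,769.06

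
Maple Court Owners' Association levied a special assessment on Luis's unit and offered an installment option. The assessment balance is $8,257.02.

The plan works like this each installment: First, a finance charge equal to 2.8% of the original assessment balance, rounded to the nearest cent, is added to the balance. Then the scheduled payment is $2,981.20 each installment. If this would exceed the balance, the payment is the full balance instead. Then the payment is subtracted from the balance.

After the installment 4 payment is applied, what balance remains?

# | Opening | Interest | Payment | End bal
1 | $8,257.02 | $231.20 | $2,981.20 | $5,507.02
2 | $5,507.02 | $231.20 | $2,981.20 | $2,757.02
3 | $2,757.02 | $231.20 | $2,981.20 | $7.02
4 | $7.02 | $231.20 | $238.22 | $0.00

$0.00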